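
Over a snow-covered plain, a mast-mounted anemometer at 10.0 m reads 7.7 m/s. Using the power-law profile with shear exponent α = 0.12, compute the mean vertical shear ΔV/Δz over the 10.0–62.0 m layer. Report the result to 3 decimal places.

0.036 m/s/m

Power law: V₂ = V₁ · (z₂/z₁)^α = 7.7 × (6.2000)^0.12 = 9.5847 m/s
ΔV/Δz = (9.5847 − 7.7)/(62.0 − 10.0) = 1.8847/52.0000 = 0.03624 m/s/m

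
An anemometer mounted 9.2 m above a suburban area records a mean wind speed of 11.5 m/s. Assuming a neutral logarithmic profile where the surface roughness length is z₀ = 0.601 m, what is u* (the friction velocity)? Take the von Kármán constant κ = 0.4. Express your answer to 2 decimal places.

Log law: V(z) = (u*/κ) · ln(z/z₀) ⇒ u* = κ · V / ln(z/z₀)
u* = 0.4 × 11.5 / ln(9.2/0.601) = 0.4 × 11.5 / 2.7284
   = 4.6000 / 2.7284 = 1.6860 m/s

u* ≈ 1.69 m/s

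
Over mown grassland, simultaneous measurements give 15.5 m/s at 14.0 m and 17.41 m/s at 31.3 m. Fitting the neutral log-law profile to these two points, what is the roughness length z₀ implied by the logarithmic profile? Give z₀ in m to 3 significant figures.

Log law: V(z) ∝ ln(z/z₀). With r = V₁/V₂ = 15.5/17.41 = 0.89029,
r · ln(z₂/z₀) = ln(z₁/z₀) ⇒ ln z₀ = (ln z₁ − r·ln z₂)/(1 − r)
ln z₀ = (2.63906 − 0.89029×3.44362) / 0.10971 = -3.8901
z₀ = exp(-3.8901) = 0.02044 m

z₀ ≈ 0.0204 m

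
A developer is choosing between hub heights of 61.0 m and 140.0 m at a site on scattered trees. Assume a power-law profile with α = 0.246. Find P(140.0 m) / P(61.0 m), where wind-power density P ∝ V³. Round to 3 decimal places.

Speed ratio: V_B/V_A = (z_B/z_A)^α = (140.0/61.0)^0.246 = (2.2951)^0.246 = 1.22675
Power-density ratio: P_B/P_A = (V_B/V_A)³ = (1.22675)³ = 1.84616

1.846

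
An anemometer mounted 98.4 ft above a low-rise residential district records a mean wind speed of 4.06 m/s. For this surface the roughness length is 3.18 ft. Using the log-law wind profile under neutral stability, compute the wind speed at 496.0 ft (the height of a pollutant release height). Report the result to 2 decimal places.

Log law: V(z) ∝ ln(z/z₀), so V₂/V₁ = ln(z₂/z₀) / ln(z₁/z₀).
ln(496.0/3.18) = 5.0497, ln(98.4/3.18) = 3.4322
V₂ = 4.06 × 5.0497/3.4322 = 4.06 × 1.4713 = 5.9734 m/s

5.97 m/s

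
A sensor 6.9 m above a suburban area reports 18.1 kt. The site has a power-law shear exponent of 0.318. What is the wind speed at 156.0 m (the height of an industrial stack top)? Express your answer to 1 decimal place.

48.8 kt

Power-law profile: V₂ = V₁ · (z₂/z₁)^α
V₂ = 18.1 × (156.0/6.9)^0.318 = 18.1 × (22.6087)^0.318
    = 18.1 × 2.6956 = 48.7908 kt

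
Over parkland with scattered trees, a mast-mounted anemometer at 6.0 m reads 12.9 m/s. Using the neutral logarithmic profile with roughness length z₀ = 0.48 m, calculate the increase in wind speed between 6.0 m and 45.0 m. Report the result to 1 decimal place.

10.3 m/s

Log law: V₂ = V₁ · ln(z₂/z₀)/ln(z₁/z₀) = 12.9 × 4.5406/2.5257 = 23.1910 m/s
ΔV = 23.1910 − 12.9 = 10.2910 m/s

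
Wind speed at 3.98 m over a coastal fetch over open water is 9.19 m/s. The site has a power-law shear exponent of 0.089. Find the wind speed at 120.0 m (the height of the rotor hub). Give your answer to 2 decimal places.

12.44 m/s

Power-law profile: V₂ = V₁ · (z₂/z₁)^α
V₂ = 9.19 × (120.0/3.98)^0.089 = 9.19 × (30.1508)^0.089
    = 9.19 × 1.3541 = 12.4444 m/s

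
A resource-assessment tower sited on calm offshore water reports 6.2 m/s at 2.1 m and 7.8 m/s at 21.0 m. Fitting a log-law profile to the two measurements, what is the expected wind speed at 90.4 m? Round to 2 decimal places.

Log law: V ∝ ln(z/z₀). From the pair, with r = V₁/V₂ = 0.79487,
ln z₀ = (ln z₁ − r·ln z₂)/(1 − r) = (0.7419 − 0.79487×3.0445)/0.20513 = -8.1806 → z₀ = 0.0002800 m
V₃ = V₁ · ln(z₃/z₀)/ln(z₁/z₀) = 6.2 × 12.6848/8.9225 = 8.8143 m/s

8.81 m/s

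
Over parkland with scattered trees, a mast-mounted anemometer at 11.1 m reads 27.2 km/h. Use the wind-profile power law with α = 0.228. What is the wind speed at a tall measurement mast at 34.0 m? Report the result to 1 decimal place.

35.1 km/h

Power-law profile: V₂ = V₁ · (z₂/z₁)^α
V₂ = 27.2 × (34.0/11.1)^0.228 = 27.2 × (3.0631)^0.228
    = 27.2 × 1.2908 = 35.1085 km/h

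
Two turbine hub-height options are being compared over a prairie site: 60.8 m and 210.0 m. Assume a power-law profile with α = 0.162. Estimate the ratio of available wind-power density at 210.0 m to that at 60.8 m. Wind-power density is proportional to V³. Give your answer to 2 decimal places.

1.83

Speed ratio: V_B/V_A = (z_B/z_A)^α = (210.0/60.8)^0.162 = (3.4539)^0.162 = 1.22238
Power-density ratio: P_B/P_A = (V_B/V_A)³ = (1.22238)³ = 1.82651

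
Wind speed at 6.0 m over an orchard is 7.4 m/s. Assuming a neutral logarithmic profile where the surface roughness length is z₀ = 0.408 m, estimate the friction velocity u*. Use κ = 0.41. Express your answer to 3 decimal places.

u* ≈ 1.129 m/s

Log law: V(z) = (u*/κ) · ln(z/z₀) ⇒ u* = κ · V / ln(z/z₀)
u* = 0.41 × 7.4 / ln(6.0/0.408) = 0.41 × 7.4 / 2.6882
   = 3.0340 / 2.6882 = 1.1286 m/s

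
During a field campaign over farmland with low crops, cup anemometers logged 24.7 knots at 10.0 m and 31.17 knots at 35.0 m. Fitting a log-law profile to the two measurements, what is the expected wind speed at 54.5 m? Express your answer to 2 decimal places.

33.46 knots

Log law: V ∝ ln(z/z₀). From the pair, with r = V₁/V₂ = 0.79243,
ln z₀ = (ln z₁ − r·ln z₂)/(1 − r) = (2.3026 − 0.79243×3.5553)/0.20757 = -2.4800 → z₀ = 0.08374 m
V₃ = V₁ · ln(z₃/z₀)/ln(z₁/z₀) = 24.7 × 6.4782/4.7826 = 33.4571 knots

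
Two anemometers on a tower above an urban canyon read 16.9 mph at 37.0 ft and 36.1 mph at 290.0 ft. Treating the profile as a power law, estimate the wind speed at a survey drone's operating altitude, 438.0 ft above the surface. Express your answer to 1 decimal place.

First find α: α = ln(V₂/V₁)/ln(z₂/z₁) = ln(36.1/16.9)/ln(290.0/37.0) = 0.75898/2.05896 = 0.3686
Extrapolate from 290.0 ft to 438.0 ft: V₃ = 36.1 × (438.0/290.0)^0.3686 = 36.1 × 1.1642 = 42.0261 mph

42.0 mph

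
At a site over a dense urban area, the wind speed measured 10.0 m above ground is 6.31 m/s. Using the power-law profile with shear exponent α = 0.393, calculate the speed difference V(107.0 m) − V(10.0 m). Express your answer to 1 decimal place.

Power law: V₂ = V₁ · (z₂/z₁)^α = 6.31 × (10.7000)^0.393 = 16.0169 m/s
ΔV = 16.0169 − 6.31 = 9.7069 m/s

9.7 m/s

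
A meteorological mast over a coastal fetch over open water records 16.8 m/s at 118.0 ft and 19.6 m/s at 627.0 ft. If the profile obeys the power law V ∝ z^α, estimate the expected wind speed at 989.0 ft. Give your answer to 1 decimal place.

First find α: α = ln(V₂/V₁)/ln(z₂/z₁) = ln(19.6/16.8)/ln(627.0/118.0) = 0.15415/1.67026 = 0.0923
Extrapolate from 627.0 ft to 989.0 ft: V₃ = 19.6 × (989.0/627.0)^0.0923 = 19.6 × 1.0430 = 20.4420 m/s

20.4 m/s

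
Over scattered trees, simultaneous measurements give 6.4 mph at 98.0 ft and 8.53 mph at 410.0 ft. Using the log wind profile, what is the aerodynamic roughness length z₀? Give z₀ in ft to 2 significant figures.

Log law: V(z) ∝ ln(z/z₀). With r = V₁/V₂ = 6.4/8.53 = 0.75029,
r · ln(z₂/z₀) = ln(z₁/z₀) ⇒ ln z₀ = (ln z₁ − r·ln z₂)/(1 − r)
ln z₀ = (4.58497 − 0.75029×6.01616) / 0.24971 = 0.2847
z₀ = exp(0.2847) = 1.329 ft

z₀ ≈ 1.3 ft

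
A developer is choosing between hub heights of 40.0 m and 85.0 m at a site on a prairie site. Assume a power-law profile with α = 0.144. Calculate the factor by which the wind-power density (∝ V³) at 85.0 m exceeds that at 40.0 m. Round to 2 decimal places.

1.38

Speed ratio: V_B/V_A = (z_B/z_A)^α = (85.0/40.0)^0.144 = (2.1250)^0.144 = 1.11465
Power-density ratio: P_B/P_A = (V_B/V_A)³ = (1.11465)³ = 1.38490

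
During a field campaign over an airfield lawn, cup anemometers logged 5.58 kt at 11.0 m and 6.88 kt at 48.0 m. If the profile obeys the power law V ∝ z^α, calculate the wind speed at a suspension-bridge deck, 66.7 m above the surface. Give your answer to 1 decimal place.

First find α: α = ln(V₂/V₁)/ln(z₂/z₁) = ln(6.88/5.58)/ln(48.0/11.0) = 0.20943/1.47331 = 0.1421
Extrapolate from 48.0 m to 66.7 m: V₃ = 6.88 × (66.7/48.0)^0.1421 = 6.88 × 1.0479 = 7.2094 kt

7.2 kt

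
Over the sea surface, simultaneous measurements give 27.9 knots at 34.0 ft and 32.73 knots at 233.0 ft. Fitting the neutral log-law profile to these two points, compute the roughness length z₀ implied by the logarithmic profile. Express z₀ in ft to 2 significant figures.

z₀ ≈ 0.00050 ft

Log law: V(z) ∝ ln(z/z₀). With r = V₁/V₂ = 27.9/32.73 = 0.85243,
r · ln(z₂/z₀) = ln(z₁/z₀) ⇒ ln z₀ = (ln z₁ − r·ln z₂)/(1 − r)
ln z₀ = (3.52636 − 0.85243×5.45104) / 0.14757 = -7.5913
z₀ = exp(-7.5913) = 0.0005048 ft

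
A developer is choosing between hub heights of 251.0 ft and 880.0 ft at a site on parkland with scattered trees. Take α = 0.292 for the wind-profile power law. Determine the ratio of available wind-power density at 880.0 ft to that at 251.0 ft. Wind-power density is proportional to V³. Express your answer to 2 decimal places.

3.00

Speed ratio: V_B/V_A = (z_B/z_A)^α = (880.0/251.0)^0.292 = (3.5060)^0.292 = 1.44240
Power-density ratio: P_B/P_A = (V_B/V_A)³ = (1.44240)³ = 3.00091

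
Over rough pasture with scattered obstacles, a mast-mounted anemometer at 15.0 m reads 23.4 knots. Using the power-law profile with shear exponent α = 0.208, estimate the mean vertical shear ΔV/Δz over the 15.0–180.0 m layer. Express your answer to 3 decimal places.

0.096 knots/m

Power law: V₂ = V₁ · (z₂/z₁)^α = 23.4 × (12.0000)^0.208 = 39.2361 knots
ΔV/Δz = (39.2361 − 23.4)/(180.0 − 15.0) = 15.8361/165.0000 = 0.09598 knots/m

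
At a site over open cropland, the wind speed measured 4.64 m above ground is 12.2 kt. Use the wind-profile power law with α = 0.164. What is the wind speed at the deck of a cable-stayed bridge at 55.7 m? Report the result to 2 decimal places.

18.34 kt

Power-law profile: V₂ = V₁ · (z₂/z₁)^α
V₂ = 12.2 × (55.7/4.64)^0.164 = 12.2 × (12.0043)^0.164
    = 12.2 × 1.5032 = 18.3388 kt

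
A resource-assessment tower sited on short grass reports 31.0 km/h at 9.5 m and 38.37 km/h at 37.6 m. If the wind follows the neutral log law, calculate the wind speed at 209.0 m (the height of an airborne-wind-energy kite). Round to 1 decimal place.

Log law: V ∝ ln(z/z₀). From the pair, with r = V₁/V₂ = 0.80792,
ln z₀ = (ln z₁ − r·ln z₂)/(1 − r) = (2.2513 − 0.80792×3.6270)/0.19208 = -3.5353 → z₀ = 0.02915 m
V₃ = V₁ · ln(z₃/z₀)/ln(z₁/z₀) = 31.0 × 8.8776/5.7866 = 47.5594 km/h

47.6 km/h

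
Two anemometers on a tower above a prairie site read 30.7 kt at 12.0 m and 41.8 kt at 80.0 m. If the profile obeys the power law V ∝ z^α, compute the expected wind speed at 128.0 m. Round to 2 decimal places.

First find α: α = ln(V₂/V₁)/ln(z₂/z₁) = ln(41.8/30.7)/ln(80.0/12.0) = 0.30863/1.89712 = 0.1627
Extrapolate from 80.0 m to 128.0 m: V₃ = 41.8 × (128.0/80.0)^0.1627 = 41.8 × 1.0795 = 45.1215 kt

45.12 kt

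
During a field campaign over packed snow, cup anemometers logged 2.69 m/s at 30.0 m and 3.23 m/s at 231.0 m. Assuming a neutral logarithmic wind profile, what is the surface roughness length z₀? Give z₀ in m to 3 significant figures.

Log law: V(z) ∝ ln(z/z₀). With r = V₁/V₂ = 2.69/3.23 = 0.83282,
r · ln(z₂/z₀) = ln(z₁/z₀) ⇒ ln z₀ = (ln z₁ − r·ln z₂)/(1 − r)
ln z₀ = (3.40120 − 0.83282×5.44242) / 0.16718 = -6.7671
z₀ = exp(-6.7671) = 0.001151 m

z₀ ≈ 0.00115 m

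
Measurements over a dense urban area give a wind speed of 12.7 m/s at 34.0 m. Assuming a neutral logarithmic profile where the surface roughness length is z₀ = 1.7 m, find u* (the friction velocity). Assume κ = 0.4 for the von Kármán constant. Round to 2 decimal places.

Log law: V(z) = (u*/κ) · ln(z/z₀) ⇒ u* = κ · V / ln(z/z₀)
u* = 0.4 × 12.7 / ln(34.0/1.7) = 0.4 × 12.7 / 2.9957
   = 5.0800 / 2.9957 = 1.6957 m/s

u* ≈ 1.70 m/s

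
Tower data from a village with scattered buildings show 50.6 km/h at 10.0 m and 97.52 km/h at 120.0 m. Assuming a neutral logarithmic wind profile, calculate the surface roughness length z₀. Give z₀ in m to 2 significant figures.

Log law: V(z) ∝ ln(z/z₀). With r = V₁/V₂ = 50.6/97.52 = 0.51887,
r · ln(z₂/z₀) = ln(z₁/z₀) ⇒ ln z₀ = (ln z₁ − r·ln z₂)/(1 − r)
ln z₀ = (2.30259 − 0.51887×4.78749) / 0.48113 = -0.3772
z₀ = exp(-0.3772) = 0.6858 m

z₀ ≈ 0.69 m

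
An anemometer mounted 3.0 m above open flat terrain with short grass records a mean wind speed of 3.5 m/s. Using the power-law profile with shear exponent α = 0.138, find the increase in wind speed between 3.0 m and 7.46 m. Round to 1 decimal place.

Power law: V₂ = V₁ · (z₂/z₁)^α = 3.5 × (2.4867)^0.138 = 3.9688 m/s
ΔV = 3.9688 − 3.5 = 0.4688 m/s

0.5 m/s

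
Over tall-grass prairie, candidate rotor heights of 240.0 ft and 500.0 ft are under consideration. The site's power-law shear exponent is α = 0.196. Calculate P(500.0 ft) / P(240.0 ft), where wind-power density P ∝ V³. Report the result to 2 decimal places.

Speed ratio: V_B/V_A = (z_B/z_A)^α = (500.0/240.0)^0.196 = (2.0833)^0.196 = 1.15472
Power-density ratio: P_B/P_A = (V_B/V_A)³ = (1.15472)³ = 1.53968

1.54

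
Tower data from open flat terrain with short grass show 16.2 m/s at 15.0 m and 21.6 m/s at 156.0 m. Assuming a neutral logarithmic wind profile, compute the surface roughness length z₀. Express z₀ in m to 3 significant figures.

Log law: V(z) ∝ ln(z/z₀). With r = V₁/V₂ = 16.2/21.6 = 0.75000,
r · ln(z₂/z₀) = ln(z₁/z₀) ⇒ ln z₀ = (ln z₁ − r·ln z₂)/(1 − r)
ln z₀ = (2.70805 − 0.75000×5.04986) / 0.25000 = -4.3174
z₀ = exp(-4.3174) = 0.01333 m

z₀ ≈ 0.0133 m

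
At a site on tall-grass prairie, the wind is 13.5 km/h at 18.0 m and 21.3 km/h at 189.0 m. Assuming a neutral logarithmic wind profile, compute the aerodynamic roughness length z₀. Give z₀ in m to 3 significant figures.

z₀ ≈ 0.307 m

Log law: V(z) ∝ ln(z/z₀). With r = V₁/V₂ = 13.5/21.3 = 0.63380,
r · ln(z₂/z₀) = ln(z₁/z₀) ⇒ ln z₀ = (ln z₁ − r·ln z₂)/(1 − r)
ln z₀ = (2.89037 − 0.63380×5.24175) / 0.36620 = -1.1793
z₀ = exp(-1.1793) = 0.3075 m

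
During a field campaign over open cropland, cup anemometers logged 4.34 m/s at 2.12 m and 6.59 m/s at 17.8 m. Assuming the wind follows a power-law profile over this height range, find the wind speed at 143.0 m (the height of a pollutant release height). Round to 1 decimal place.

9.9 m/s

First find α: α = ln(V₂/V₁)/ln(z₂/z₁) = ln(6.59/4.34)/ln(17.8/2.12) = 0.41768/2.12778 = 0.1963
Extrapolate from 17.8 m to 143.0 m: V₃ = 6.59 × (143.0/17.8)^0.1963 = 6.59 × 1.5053 = 9.9202 m/s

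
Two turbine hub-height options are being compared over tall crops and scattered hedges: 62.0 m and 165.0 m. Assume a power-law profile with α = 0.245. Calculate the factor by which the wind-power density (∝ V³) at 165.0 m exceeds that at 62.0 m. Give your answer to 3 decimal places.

2.053

Speed ratio: V_B/V_A = (z_B/z_A)^α = (165.0/62.0)^0.245 = (2.6613)^0.245 = 1.27101
Power-density ratio: P_B/P_A = (V_B/V_A)³ = (1.27101)³ = 2.05325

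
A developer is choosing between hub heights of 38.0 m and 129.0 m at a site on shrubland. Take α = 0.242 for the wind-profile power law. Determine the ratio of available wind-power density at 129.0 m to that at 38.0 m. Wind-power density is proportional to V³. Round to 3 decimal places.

Speed ratio: V_B/V_A = (z_B/z_A)^α = (129.0/38.0)^0.242 = (3.3947)^0.242 = 1.34417
Power-density ratio: P_B/P_A = (V_B/V_A)³ = (1.34417)³ = 2.42865

2.429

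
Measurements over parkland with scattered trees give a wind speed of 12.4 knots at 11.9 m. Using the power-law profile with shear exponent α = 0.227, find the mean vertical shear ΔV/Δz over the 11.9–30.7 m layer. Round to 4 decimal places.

Power law: V₂ = V₁ · (z₂/z₁)^α = 12.4 × (2.5798)^0.227 = 15.3763 knots
ΔV/Δz = (15.3763 − 12.4)/(30.7 − 11.9) = 2.9763/18.8000 = 0.15832 knots/m

0.1583 knots/m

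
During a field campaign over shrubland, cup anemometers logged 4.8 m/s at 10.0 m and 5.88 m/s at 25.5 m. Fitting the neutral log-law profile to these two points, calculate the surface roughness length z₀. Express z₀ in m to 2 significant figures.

Log law: V(z) ∝ ln(z/z₀). With r = V₁/V₂ = 4.8/5.88 = 0.81633,
r · ln(z₂/z₀) = ln(z₁/z₀) ⇒ ln z₀ = (ln z₁ − r·ln z₂)/(1 − r)
ln z₀ = (2.30259 − 0.81633×3.23868) / 0.18367 = -1.8578
z₀ = exp(-1.8578) = 0.1560 m

z₀ ≈ 0.16 m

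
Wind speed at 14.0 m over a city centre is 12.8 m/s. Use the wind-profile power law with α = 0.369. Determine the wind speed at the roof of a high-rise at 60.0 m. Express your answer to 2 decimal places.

Power-law profile: V₂ = V₁ · (z₂/z₁)^α
V₂ = 12.8 × (60.0/14.0)^0.369 = 12.8 × (4.2857)^0.369
    = 12.8 × 1.7109 = 21.8991 m/s

21.90 m/s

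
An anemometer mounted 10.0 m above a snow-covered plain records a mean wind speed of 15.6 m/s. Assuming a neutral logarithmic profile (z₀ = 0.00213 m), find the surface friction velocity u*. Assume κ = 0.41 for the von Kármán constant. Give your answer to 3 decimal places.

u* ≈ 0.757 m/s

Log law: V(z) = (u*/κ) · ln(z/z₀) ⇒ u* = κ · V / ln(z/z₀)
u* = 0.41 × 15.6 / ln(10.0/0.00213) = 0.41 × 15.6 / 8.4542
   = 6.3960 / 8.4542 = 0.7565 m/s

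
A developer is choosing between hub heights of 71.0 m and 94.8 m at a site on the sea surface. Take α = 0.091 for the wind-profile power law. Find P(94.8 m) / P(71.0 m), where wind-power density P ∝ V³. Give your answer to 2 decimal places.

Speed ratio: V_B/V_A = (z_B/z_A)^α = (94.8/71.0)^0.091 = (1.3352)^0.091 = 1.02666
Power-density ratio: P_B/P_A = (V_B/V_A)³ = (1.02666)³ = 1.08212

1.08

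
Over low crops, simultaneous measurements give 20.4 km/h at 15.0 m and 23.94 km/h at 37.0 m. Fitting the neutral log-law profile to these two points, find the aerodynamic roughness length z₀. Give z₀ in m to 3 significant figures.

Log law: V(z) ∝ ln(z/z₀). With r = V₁/V₂ = 20.4/23.94 = 0.85213,
r · ln(z₂/z₀) = ln(z₁/z₀) ⇒ ln z₀ = (ln z₁ − r·ln z₂)/(1 − r)
ln z₀ = (2.70805 − 0.85213×3.61092) / 0.14787 = -2.4949
z₀ = exp(-2.4949) = 0.08250 m

z₀ ≈ 0.0825 m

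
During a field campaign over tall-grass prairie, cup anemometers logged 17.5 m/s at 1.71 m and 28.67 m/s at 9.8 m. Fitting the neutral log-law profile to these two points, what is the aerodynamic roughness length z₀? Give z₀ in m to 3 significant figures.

Log law: V(z) ∝ ln(z/z₀). With r = V₁/V₂ = 17.5/28.67 = 0.61039,
r · ln(z₂/z₀) = ln(z₁/z₀) ⇒ ln z₀ = (ln z₁ − r·ln z₂)/(1 − r)
ln z₀ = (0.53649 − 0.61039×2.28238) / 0.38961 = -2.1988
z₀ = exp(-2.1988) = 0.1109 m

z₀ ≈ 0.111 m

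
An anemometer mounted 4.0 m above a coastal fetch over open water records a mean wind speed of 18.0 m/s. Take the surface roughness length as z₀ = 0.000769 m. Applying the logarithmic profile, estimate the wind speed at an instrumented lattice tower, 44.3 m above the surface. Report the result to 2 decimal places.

23.06 m/s

Log law: V(z) ∝ ln(z/z₀), so V₂/V₁ = ln(z₂/z₀) / ln(z₁/z₀).
ln(44.3/0.000769) = 10.9614, ln(4.0/0.000769) = 8.5567
V₂ = 18.0 × 10.9614/8.5567 = 18.0 × 1.2810 = 23.0585 m/s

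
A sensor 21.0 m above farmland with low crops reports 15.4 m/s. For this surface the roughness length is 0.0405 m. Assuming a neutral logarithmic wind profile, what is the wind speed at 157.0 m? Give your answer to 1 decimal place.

20.4 m/s

Log law: V(z) ∝ ln(z/z₀), so V₂/V₁ = ln(z₂/z₀) / ln(z₁/z₀).
ln(157.0/0.0405) = 8.2627, ln(21.0/0.0405) = 6.2510
V₂ = 15.4 × 8.2627/6.2510 = 15.4 × 1.3218 = 20.3561 m/s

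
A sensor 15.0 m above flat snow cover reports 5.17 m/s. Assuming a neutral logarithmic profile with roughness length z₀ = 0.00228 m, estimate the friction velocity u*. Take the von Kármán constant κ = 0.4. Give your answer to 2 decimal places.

Log law: V(z) = (u*/κ) · ln(z/z₀) ⇒ u* = κ · V / ln(z/z₀)
u* = 0.4 × 5.17 / ln(15.0/0.00228) = 0.4 × 5.17 / 8.7916
   = 2.0680 / 8.7916 = 0.2352 m/s

u* ≈ 0.24 m/s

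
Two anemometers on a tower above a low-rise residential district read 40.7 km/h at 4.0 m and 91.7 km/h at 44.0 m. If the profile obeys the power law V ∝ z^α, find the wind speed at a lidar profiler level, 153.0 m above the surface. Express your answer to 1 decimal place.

First find α: α = ln(V₂/V₁)/ln(z₂/z₁) = ln(91.7/40.7)/ln(44.0/4.0) = 0.81229/2.39790 = 0.3388
Extrapolate from 44.0 m to 153.0 m: V₃ = 91.7 × (153.0/44.0)^0.3388 = 91.7 × 1.5253 = 139.8671 km/h

139.9 km/h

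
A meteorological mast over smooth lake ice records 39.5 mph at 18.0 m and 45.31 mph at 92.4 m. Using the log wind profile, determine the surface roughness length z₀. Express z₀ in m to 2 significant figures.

z₀ ≈ 0.00027 m

Log law: V(z) ∝ ln(z/z₀). With r = V₁/V₂ = 39.5/45.31 = 0.87177,
r · ln(z₂/z₀) = ln(z₁/z₀) ⇒ ln z₀ = (ln z₁ − r·ln z₂)/(1 − r)
ln z₀ = (2.89037 − 0.87177×4.52613) / 0.12823 = -8.2305
z₀ = exp(-8.2305) = 0.0002664 m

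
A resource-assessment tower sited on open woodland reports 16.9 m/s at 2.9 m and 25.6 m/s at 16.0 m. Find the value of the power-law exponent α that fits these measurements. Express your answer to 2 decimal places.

Power law: V₂/V₁ = (z₂/z₁)^α ⇒ α = ln(V₂/V₁) / ln(z₂/z₁)
α = ln(25.6/16.9) / ln(16.0/2.9) = ln(1.5148) / ln(5.5172)
  = 0.41528 / 1.70788 = 0.24315

α ≈ 0.24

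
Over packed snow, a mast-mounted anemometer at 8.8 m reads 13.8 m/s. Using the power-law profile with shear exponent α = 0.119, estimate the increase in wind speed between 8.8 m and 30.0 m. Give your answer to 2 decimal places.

Power law: V₂ = V₁ · (z₂/z₁)^α = 13.8 × (3.4091)^0.119 = 15.9685 m/s
ΔV = 15.9685 − 13.8 = 2.1685 m/s

2.17 m/s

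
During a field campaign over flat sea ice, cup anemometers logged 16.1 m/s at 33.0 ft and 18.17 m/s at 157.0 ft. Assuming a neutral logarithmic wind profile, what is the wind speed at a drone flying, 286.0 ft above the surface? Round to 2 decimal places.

18.97 m/s

Log law: V ∝ ln(z/z₀). From the pair, with r = V₁/V₂ = 0.88608,
ln z₀ = (ln z₁ − r·ln z₂)/(1 − r) = (3.4965 − 0.88608×5.0562)/0.11392 = -8.6348 → z₀ = 0.0001778 ft
V₃ = V₁ · ln(z₃/z₀)/ln(z₁/z₀) = 16.1 × 14.2908/12.1313 = 18.9660 m/s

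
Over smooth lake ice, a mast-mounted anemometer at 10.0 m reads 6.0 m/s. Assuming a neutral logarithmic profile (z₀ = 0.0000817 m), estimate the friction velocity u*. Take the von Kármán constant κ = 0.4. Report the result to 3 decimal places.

Log law: V(z) = (u*/κ) · ln(z/z₀) ⇒ u* = κ · V / ln(z/z₀)
u* = 0.4 × 6.0 / ln(10.0/0.0000817) = 0.4 × 6.0 / 11.7150
   = 2.4000 / 11.7150 = 0.2049 m/s

u* ≈ 0.205 m/s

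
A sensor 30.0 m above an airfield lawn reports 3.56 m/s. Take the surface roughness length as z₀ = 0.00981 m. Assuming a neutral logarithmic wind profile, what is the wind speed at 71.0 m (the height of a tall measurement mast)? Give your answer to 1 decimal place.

3.9 m/s

Log law: V(z) ∝ ln(z/z₀), so V₂/V₁ = ln(z₂/z₀) / ln(z₁/z₀).
ln(71.0/0.00981) = 8.8870, ln(30.0/0.00981) = 8.0256
V₂ = 3.56 × 8.8870/8.0256 = 3.56 × 1.1073 = 3.9421 m/s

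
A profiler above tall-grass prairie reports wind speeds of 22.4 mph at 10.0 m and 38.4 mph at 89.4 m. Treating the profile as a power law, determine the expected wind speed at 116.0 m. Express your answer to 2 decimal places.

40.94 mph

First find α: α = ln(V₂/V₁)/ln(z₂/z₁) = ln(38.4/22.4)/ln(89.4/10.0) = 0.53900/2.19054 = 0.2461
Extrapolate from 89.4 m to 116.0 m: V₃ = 38.4 × (116.0/89.4)^0.2461 = 38.4 × 1.0662 = 40.9416 mph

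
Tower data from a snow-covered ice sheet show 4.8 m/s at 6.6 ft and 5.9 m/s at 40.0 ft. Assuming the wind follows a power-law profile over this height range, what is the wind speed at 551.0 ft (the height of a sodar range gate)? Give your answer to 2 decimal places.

7.97 m/s

First find α: α = ln(V₂/V₁)/ln(z₂/z₁) = ln(5.9/4.8)/ln(40.0/6.6) = 0.20634/1.80181 = 0.1145
Extrapolate from 40.0 ft to 551.0 ft: V₃ = 5.9 × (551.0/40.0)^0.1145 = 5.9 × 1.3503 = 7.9670 m/s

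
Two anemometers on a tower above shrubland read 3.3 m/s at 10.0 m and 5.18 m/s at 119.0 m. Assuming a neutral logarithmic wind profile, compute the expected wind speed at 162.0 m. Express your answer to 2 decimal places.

Log law: V ∝ ln(z/z₀). From the pair, with r = V₁/V₂ = 0.63707,
ln z₀ = (ln z₁ − r·ln z₂)/(1 − r) = (2.3026 − 0.63707×4.7791)/0.36293 = -2.0445 → z₀ = 0.1294 m
V₃ = V₁ · ln(z₃/z₀)/ln(z₁/z₀) = 3.3 × 7.1321/4.3471 = 5.4142 m/s

5.41 m/s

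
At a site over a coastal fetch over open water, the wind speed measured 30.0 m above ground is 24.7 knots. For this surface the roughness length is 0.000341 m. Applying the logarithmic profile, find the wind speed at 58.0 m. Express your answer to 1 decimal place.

26.1 knots

Log law: V(z) ∝ ln(z/z₀), so V₂/V₁ = ln(z₂/z₀) / ln(z₁/z₀).
ln(58.0/0.000341) = 12.0441, ln(30.0/0.000341) = 11.3848
V₂ = 24.7 × 12.0441/11.3848 = 24.7 × 1.0579 = 26.1303 knots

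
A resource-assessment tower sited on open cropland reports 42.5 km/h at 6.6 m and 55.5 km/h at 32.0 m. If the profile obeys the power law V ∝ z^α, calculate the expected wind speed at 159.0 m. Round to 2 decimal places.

72.78 km/h

First find α: α = ln(V₂/V₁)/ln(z₂/z₁) = ln(55.5/42.5)/ln(32.0/6.6) = 0.26688/1.57867 = 0.1691
Extrapolate from 32.0 m to 159.0 m: V₃ = 55.5 × (159.0/32.0)^0.1691 = 55.5 × 1.3113 = 72.7773 km/h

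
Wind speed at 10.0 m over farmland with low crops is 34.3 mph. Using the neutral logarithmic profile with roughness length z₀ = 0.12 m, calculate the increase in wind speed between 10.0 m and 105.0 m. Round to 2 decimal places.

Log law: V₂ = V₁ · ln(z₂/z₀)/ln(z₁/z₀) = 34.3 × 6.7742/4.4228 = 52.5353 mph
ΔV = 52.5353 − 34.3 = 18.2353 mph

18.24 mph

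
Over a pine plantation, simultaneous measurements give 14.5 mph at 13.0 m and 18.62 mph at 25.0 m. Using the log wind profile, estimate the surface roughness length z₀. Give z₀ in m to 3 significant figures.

z₀ ≈ 1.30 m

Log law: V(z) ∝ ln(z/z₀). With r = V₁/V₂ = 14.5/18.62 = 0.77873,
r · ln(z₂/z₀) = ln(z₁/z₀) ⇒ ln z₀ = (ln z₁ − r·ln z₂)/(1 − r)
ln z₀ = (2.56495 − 0.77873×3.21888) / 0.22127 = 0.2635
z₀ = exp(0.2635) = 1.301 m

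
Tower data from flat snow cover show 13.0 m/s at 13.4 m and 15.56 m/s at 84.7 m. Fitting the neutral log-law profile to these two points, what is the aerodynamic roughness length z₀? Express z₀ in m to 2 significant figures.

z₀ ≈ 0.0011 m

Log law: V(z) ∝ ln(z/z₀). With r = V₁/V₂ = 13.0/15.56 = 0.83548,
r · ln(z₂/z₀) = ln(z₁/z₀) ⇒ ln z₀ = (ln z₁ − r·ln z₂)/(1 − r)
ln z₀ = (2.59525 − 0.83548×4.43912) / 0.16452 = -6.7681
z₀ = exp(-6.7681) = 0.001150 m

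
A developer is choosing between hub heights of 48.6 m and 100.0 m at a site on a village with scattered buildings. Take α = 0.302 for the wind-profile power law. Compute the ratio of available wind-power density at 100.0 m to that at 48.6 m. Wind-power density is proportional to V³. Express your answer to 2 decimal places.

1.92

Speed ratio: V_B/V_A = (z_B/z_A)^α = (100.0/48.6)^0.302 = (2.0576)^0.302 = 1.24347
Power-density ratio: P_B/P_A = (V_B/V_A)³ = (1.24347)³ = 1.92268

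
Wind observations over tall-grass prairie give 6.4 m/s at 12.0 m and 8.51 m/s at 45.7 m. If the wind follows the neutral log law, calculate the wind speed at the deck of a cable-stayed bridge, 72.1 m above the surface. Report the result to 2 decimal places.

9.23 m/s

Log law: V ∝ ln(z/z₀). From the pair, with r = V₁/V₂ = 0.75206,
ln z₀ = (ln z₁ − r·ln z₂)/(1 − r) = (2.4849 − 0.75206×3.8221)/0.24794 = -1.5710 → z₀ = 0.2078 m
V₃ = V₁ · ln(z₃/z₀)/ln(z₁/z₀) = 6.4 × 5.8491/4.0559 = 9.2295 m/s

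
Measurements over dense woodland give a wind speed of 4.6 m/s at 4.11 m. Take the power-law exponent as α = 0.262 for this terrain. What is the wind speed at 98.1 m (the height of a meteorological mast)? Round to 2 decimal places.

10.56 m/s

Power-law profile: V₂ = V₁ · (z₂/z₁)^α
V₂ = 4.6 × (98.1/4.11)^0.262 = 4.6 × (23.8686)^0.262
    = 4.6 × 2.2961 = 10.5621 m/s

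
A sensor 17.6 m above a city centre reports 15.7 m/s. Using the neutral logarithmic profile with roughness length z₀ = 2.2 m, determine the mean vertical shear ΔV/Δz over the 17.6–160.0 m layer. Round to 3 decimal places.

0.117 m/s/m

Log law: V₂ = V₁ · ln(z₂/z₀)/ln(z₁/z₀) = 15.7 × 4.2867/2.0794 = 32.3652 m/s
ΔV/Δz = (32.3652 − 15.7)/(160.0 − 17.6) = 16.6652/142.4000 = 0.11703 m/s/m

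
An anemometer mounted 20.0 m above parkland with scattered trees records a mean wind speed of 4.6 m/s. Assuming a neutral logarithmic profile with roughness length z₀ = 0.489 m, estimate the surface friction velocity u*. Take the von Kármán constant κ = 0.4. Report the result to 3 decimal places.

Log law: V(z) = (u*/κ) · ln(z/z₀) ⇒ u* = κ · V / ln(z/z₀)
u* = 0.4 × 4.6 / ln(20.0/0.489) = 0.4 × 4.6 / 3.7111
   = 1.8400 / 3.7111 = 0.4958 m/s

u* ≈ 0.496 m/s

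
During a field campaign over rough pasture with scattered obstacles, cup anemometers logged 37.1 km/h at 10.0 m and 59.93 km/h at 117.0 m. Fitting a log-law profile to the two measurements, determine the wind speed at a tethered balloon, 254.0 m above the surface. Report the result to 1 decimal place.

Log law: V ∝ ln(z/z₀). From the pair, with r = V₁/V₂ = 0.61906,
ln z₀ = (ln z₁ − r·ln z₂)/(1 − r) = (2.3026 − 0.61906×4.7622)/0.38094 = -1.6944 → z₀ = 0.1837 m
V₃ = V₁ · ln(z₃/z₀)/ln(z₁/z₀) = 37.1 × 7.2317/3.9970 = 67.1251 km/h

67.1 km/h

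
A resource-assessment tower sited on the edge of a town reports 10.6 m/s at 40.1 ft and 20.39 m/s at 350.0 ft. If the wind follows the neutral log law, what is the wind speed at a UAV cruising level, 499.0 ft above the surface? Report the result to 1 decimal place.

Log law: V ∝ ln(z/z₀). From the pair, with r = V₁/V₂ = 0.51986,
ln z₀ = (ln z₁ − r·ln z₂)/(1 − r) = (3.6914 − 0.51986×5.8579)/0.48014 = 1.3456 → z₀ = 3.840 ft
V₃ = V₁ · ln(z₃/z₀)/ln(z₁/z₀) = 10.6 × 4.8670/2.3458 = 21.9927 m/s

22.0 m/s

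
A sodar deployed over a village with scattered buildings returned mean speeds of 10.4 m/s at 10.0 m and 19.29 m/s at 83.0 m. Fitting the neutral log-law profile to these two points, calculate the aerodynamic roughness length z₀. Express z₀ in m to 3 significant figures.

z₀ ≈ 0.841 m

Log law: V(z) ∝ ln(z/z₀). With r = V₁/V₂ = 10.4/19.29 = 0.53914,
r · ln(z₂/z₀) = ln(z₁/z₀) ⇒ ln z₀ = (ln z₁ − r·ln z₂)/(1 − r)
ln z₀ = (2.30259 − 0.53914×4.41884) / 0.46086 = -0.1731
z₀ = exp(-0.1731) = 0.8410 m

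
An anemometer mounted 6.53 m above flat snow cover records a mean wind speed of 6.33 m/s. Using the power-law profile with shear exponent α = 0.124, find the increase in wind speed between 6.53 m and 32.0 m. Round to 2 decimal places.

Power law: V₂ = V₁ · (z₂/z₁)^α = 6.33 × (4.9005)^0.124 = 7.7089 m/s
ΔV = 7.7089 − 6.33 = 1.3789 m/s

1.38 m/s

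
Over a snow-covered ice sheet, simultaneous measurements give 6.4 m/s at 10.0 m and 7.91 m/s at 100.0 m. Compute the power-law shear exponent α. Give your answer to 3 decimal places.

α ≈ 0.092

Power law: V₂/V₁ = (z₂/z₁)^α ⇒ α = ln(V₂/V₁) / ln(z₂/z₁)
α = ln(7.91/6.4) / ln(100.0/10.0) = ln(1.2359) / ln(10.0000)
  = 0.21183 / 2.30259 = 0.09200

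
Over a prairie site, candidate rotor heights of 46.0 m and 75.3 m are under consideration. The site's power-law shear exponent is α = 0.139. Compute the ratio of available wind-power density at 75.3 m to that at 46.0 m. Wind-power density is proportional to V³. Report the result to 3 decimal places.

1.228

Speed ratio: V_B/V_A = (z_B/z_A)^α = (75.3/46.0)^0.139 = (1.6370)^0.139 = 1.07091
Power-density ratio: P_B/P_A = (V_B/V_A)³ = (1.07091)³ = 1.22816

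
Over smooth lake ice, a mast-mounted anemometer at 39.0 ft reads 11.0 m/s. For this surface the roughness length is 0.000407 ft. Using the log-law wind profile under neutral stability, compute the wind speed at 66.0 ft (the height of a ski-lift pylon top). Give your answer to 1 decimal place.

11.5 m/s

Log law: V(z) ∝ ln(z/z₀), so V₂/V₁ = ln(z₂/z₀) / ln(z₁/z₀).
ln(66.0/0.000407) = 11.9964, ln(39.0/0.000407) = 11.4703
V₂ = 11.0 × 11.9964/11.4703 = 11.0 × 1.0459 = 11.5045 m/s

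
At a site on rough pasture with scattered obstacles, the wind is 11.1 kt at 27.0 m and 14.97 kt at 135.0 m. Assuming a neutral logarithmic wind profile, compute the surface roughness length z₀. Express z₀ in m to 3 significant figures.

Log law: V(z) ∝ ln(z/z₀). With r = V₁/V₂ = 11.1/14.97 = 0.74148,
r · ln(z₂/z₀) = ln(z₁/z₀) ⇒ ln z₀ = (ln z₁ − r·ln z₂)/(1 − r)
ln z₀ = (3.29584 − 0.74148×4.90527) / 0.25852 = -1.3204
z₀ = exp(-1.3204) = 0.2670 m

z₀ ≈ 0.267 m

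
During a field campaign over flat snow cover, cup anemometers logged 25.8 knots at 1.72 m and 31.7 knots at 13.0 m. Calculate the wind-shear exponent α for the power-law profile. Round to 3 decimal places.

α ≈ 0.102

Power law: V₂/V₁ = (z₂/z₁)^α ⇒ α = ln(V₂/V₁) / ln(z₂/z₁)
α = ln(31.7/25.8) / ln(13.0/1.72) = ln(1.2287) / ln(7.5581)
  = 0.20594 / 2.02263 = 0.10182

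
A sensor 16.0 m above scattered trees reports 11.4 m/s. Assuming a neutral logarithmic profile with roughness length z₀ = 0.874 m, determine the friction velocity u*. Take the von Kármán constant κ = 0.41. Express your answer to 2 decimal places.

u* ≈ 1.61 m/s

Log law: V(z) = (u*/κ) · ln(z/z₀) ⇒ u* = κ · V / ln(z/z₀)
u* = 0.41 × 11.4 / ln(16.0/0.874) = 0.41 × 11.4 / 2.9073
   = 4.6740 / 2.9073 = 1.6077 m/s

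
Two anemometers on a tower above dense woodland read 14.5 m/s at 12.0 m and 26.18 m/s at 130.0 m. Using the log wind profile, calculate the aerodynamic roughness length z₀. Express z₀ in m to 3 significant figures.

Log law: V(z) ∝ ln(z/z₀). With r = V₁/V₂ = 14.5/26.18 = 0.55386,
r · ln(z₂/z₀) = ln(z₁/z₀) ⇒ ln z₀ = (ln z₁ − r·ln z₂)/(1 − r)
ln z₀ = (2.48491 − 0.55386×4.86753) / 0.44614 = -0.4730
z₀ = exp(-0.4730) = 0.6231 m

z₀ ≈ 0.623 m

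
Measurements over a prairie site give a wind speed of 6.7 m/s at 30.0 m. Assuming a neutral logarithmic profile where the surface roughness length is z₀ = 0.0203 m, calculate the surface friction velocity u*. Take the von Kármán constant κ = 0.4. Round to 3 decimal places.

u* ≈ 0.367 m/s

Log law: V(z) = (u*/κ) · ln(z/z₀) ⇒ u* = κ · V / ln(z/z₀)
u* = 0.4 × 6.7 / ln(30.0/0.0203) = 0.4 × 6.7 / 7.2983
   = 2.6800 / 7.2983 = 0.3672 m/s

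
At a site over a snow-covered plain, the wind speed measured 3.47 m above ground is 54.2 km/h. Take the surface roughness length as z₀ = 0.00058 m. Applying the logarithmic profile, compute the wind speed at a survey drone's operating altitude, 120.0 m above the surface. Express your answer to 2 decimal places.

Log law: V(z) ∝ ln(z/z₀), so V₂/V₁ = ln(z₂/z₀) / ln(z₁/z₀).
ln(120.0/0.00058) = 12.2400, ln(3.47/0.00058) = 8.6966
V₂ = 54.2 × 12.2400/8.6966 = 54.2 × 1.4074 = 76.2831 km/h

76.28 km/h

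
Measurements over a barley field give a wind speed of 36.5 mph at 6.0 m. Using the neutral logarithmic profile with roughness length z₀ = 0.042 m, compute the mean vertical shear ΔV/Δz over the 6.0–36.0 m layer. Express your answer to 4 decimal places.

Log law: V₂ = V₁ · ln(z₂/z₀)/ln(z₁/z₀) = 36.5 × 6.7536/4.9618 = 49.6804 mph
ΔV/Δz = (49.6804 − 36.5)/(36.0 − 6.0) = 13.1804/30.0000 = 0.43935 mph/m

0.4393 mph/m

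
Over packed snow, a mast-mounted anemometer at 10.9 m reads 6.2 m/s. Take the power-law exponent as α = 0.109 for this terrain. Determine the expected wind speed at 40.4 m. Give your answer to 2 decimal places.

Power-law profile: V₂ = V₁ · (z₂/z₁)^α
V₂ = 6.2 × (40.4/10.9)^0.109 = 6.2 × (3.7064)^0.109
    = 6.2 × 1.1535 = 7.1517 m/s

7.15 m/s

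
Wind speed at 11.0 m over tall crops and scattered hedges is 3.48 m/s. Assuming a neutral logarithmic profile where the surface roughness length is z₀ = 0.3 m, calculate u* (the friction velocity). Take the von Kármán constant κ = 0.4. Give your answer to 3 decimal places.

Log law: V(z) = (u*/κ) · ln(z/z₀) ⇒ u* = κ · V / ln(z/z₀)
u* = 0.4 × 3.48 / ln(11.0/0.3) = 0.4 × 3.48 / 3.6019
   = 1.3920 / 3.6019 = 0.3865 m/s

u* ≈ 0.386 m/s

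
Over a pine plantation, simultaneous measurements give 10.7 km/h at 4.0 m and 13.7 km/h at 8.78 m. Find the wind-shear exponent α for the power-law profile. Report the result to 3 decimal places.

Power law: V₂/V₁ = (z₂/z₁)^α ⇒ α = ln(V₂/V₁) / ln(z₂/z₁)
α = ln(13.7/10.7) / ln(8.78/4.0) = ln(1.2804) / ln(2.1950)
  = 0.24715 / 0.78618 = 0.31437

α ≈ 0.314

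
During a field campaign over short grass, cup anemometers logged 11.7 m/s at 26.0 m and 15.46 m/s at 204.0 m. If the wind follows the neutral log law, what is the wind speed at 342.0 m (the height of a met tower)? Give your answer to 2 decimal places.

Log law: V ∝ ln(z/z₀). From the pair, with r = V₁/V₂ = 0.75679,
ln z₀ = (ln z₁ − r·ln z₂)/(1 − r) = (3.2581 − 0.75679×5.3181)/0.24321 = -3.1521 → z₀ = 0.04276 m
V₃ = V₁ · ln(z₃/z₀)/ln(z₁/z₀) = 11.7 × 8.9869/6.4102 = 16.4031 m/s

16.40 m/s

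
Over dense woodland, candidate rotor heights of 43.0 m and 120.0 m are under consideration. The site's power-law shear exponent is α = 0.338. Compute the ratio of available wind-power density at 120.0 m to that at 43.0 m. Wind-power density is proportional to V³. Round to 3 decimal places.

2.831

Speed ratio: V_B/V_A = (z_B/z_A)^α = (120.0/43.0)^0.338 = (2.7907)^0.338 = 1.41466
Power-density ratio: P_B/P_A = (V_B/V_A)³ = (1.41466)³ = 2.83108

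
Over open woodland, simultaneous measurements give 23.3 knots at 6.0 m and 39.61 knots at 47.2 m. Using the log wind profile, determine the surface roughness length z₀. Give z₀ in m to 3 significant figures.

Log law: V(z) ∝ ln(z/z₀). With r = V₁/V₂ = 23.3/39.61 = 0.58824,
r · ln(z₂/z₀) = ln(z₁/z₀) ⇒ ln z₀ = (ln z₁ − r·ln z₂)/(1 − r)
ln z₀ = (1.79176 − 0.58824×3.85439) / 0.41176 = -1.1549
z₀ = exp(-1.1549) = 0.3151 m

z₀ ≈ 0.315 m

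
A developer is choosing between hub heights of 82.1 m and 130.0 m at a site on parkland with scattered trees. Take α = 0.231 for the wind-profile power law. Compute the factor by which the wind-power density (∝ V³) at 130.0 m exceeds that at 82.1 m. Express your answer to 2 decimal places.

1.38

Speed ratio: V_B/V_A = (z_B/z_A)^α = (130.0/82.1)^0.231 = (1.5834)^0.231 = 1.11201
Power-density ratio: P_B/P_A = (V_B/V_A)³ = (1.11201)³ = 1.37506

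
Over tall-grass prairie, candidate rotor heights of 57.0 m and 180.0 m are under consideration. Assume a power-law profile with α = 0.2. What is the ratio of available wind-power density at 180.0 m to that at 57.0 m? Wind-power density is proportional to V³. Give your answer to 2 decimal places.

1.99

Speed ratio: V_B/V_A = (z_B/z_A)^α = (180.0/57.0)^0.2 = (3.1579)^0.2 = 1.25858
Power-density ratio: P_B/P_A = (V_B/V_A)³ = (1.25858)³ = 1.99360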